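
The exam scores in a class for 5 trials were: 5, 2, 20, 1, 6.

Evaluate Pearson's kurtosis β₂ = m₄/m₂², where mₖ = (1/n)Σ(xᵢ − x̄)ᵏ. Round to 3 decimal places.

2.905

x̄ = 6.8000
Σ(xᵢ − x̄)² = 234.8000 ⇒ m₂ = 46.96000
Σ(xᵢ − x̄)⁴ = 32032.9760 ⇒ m₄ = 6406.59520
m₂² = 2205.24160
β₂ = m₄/m₂² = 6406.59520 / 2205.24160 ≈ 2.905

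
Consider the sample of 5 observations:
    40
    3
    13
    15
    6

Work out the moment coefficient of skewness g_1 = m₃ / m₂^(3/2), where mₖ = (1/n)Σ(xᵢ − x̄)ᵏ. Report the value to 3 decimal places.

1.089

x̄ = (40 + 3 + 13 + 15 + 6) / 5 = 15.4000
deviations (xᵢ − x̄): 24.6000, -12.4000, -2.4000, -0.4000, -9.4000
Σ(xᵢ − x̄)² = 853.2000 ⇒ m₂ = 853.2000/5 = 170.64000
Σ(xᵢ − x̄)³ = 12135.8400 ⇒ m₃ = 12135.8400/5 = 2427.16800
m₂^(3/2) = 170.64000^(1.5) = 2229.05746
g_1 = m₃ / m₂^(3/2) = 2427.16800 / 2229.05746 ≈ 1.089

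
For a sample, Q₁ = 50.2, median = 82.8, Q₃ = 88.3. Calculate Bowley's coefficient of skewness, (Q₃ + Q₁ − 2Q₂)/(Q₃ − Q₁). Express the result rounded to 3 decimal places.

-0.711

numerator: Q₃ + Q₁ − 2Q₂ = 88.3 + 50.2 − 2×82.8 = -27.1000
denominator: Q₃ − Q₁ = 88.3 − 50.2 = 38.1000
Bowley skewness = -27.1000 / 38.1000 ≈ -0.711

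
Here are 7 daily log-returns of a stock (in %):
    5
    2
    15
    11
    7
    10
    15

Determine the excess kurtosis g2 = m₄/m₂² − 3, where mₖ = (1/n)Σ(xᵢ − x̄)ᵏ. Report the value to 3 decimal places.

x̄ = 9.2857
Σ(xᵢ − x̄)² = 145.4286 ⇒ m₂ = 20.77551
Σ(xᵢ − x̄)⁴ = 5323.6560 ⇒ m₄ = 760.52228
m₂² = 431.62182
g2 = m₄/m₂² − 3 = 1.76201 − 3 ≈ -1.238

-1.238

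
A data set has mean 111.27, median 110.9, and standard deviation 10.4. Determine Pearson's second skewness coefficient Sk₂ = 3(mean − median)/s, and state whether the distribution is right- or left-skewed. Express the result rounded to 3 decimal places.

0.107, right-skewed

Sk₂ = 3(111.27 − 110.9) / 10.4 = 3 × 0.3700 / 10.4
    = 1.1100 / 10.4 ≈ 0.107
Sk₂ > 0 ⇒ mean > median ⇒ right-skewed (positive skew).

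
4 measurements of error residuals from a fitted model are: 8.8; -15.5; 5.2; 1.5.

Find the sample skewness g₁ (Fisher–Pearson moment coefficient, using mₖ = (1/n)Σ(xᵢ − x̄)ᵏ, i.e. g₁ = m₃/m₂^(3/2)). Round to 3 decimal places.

x̄ = (8.8 - 15.5 + 5.2 + 1.5) / 4 = 0.0000
deviations (xᵢ − x̄): 8.8000, -15.5000, 5.2000, 1.5000
Σ(xᵢ − x̄)² = 346.9800 ⇒ m₂ = 346.9800/4 = 86.74500
Σ(xᵢ − x̄)³ = -2898.4200 ⇒ m₃ = -2898.4200/4 = -724.60500
m₂^(3/2) = 86.74500^(1.5) = 807.91687
g₁ = m₃ / m₂^(3/2) = -724.60500 / 807.91687 ≈ -0.897

-0.897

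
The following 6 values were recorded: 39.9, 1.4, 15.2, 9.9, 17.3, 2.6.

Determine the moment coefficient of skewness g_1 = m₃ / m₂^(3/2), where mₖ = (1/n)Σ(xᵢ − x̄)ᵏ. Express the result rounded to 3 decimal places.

x̄ = (39.9 + 1.4 + 15.2 + 9.9 + 17.3 + 2.6) / 6 = 14.3833
deviations (xᵢ − x̄): 25.5167, -12.9833, 0.8167, -4.4833, 2.9167, -11.7833
Σ(xᵢ − x̄)² = 987.7883 ⇒ m₂ = 987.7883/6 = 164.63139
Σ(xᵢ − x̄)³ = 12724.5084 ⇒ m₃ = 12724.5084/6 = 2120.75141
m₂^(3/2) = 164.63139^(1.5) = 2112.36500
g_1 = m₃ / m₂^(3/2) = 2120.75141 / 2112.36500 ≈ 1.004

1.004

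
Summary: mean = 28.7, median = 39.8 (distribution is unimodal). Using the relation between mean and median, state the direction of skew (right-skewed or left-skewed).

left-skewed

mean − median = 28.7 − 39.8 = -11.1
mean < median ⇒ the longer tail is on the left ⇒ left-skewed (negatively skewed).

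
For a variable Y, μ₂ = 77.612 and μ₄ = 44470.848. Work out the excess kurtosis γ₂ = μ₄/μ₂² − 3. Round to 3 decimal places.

μ₂² = 77.612² = 6023.62254
μ₄/μ₂² = 44470.848 / 6023.62254 = 7.38274
γ₂ = 7.38274 − 3 ≈ 4.383

4.383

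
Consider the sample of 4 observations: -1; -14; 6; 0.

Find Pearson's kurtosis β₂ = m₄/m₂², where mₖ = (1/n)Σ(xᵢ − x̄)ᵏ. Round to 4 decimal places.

2.0964

x̄ = -2.2500
Σ(xᵢ − x̄)² = 212.7500 ⇒ m₂ = 53.18750
Σ(xᵢ − x̄)⁴ = 23721.8281 ⇒ m₄ = 5930.45703
m₂² = 2828.91016
β₂ = m₄/m₂² = 5930.45703 / 2828.91016 ≈ 2.0964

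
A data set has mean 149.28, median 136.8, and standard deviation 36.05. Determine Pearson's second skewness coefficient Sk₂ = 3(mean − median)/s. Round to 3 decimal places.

Sk₂ = 3(149.28 − 136.8) / 36.05 = 3 × 12.4800 / 36.05
    = 37.4400 / 36.05 ≈ 1.039

1.039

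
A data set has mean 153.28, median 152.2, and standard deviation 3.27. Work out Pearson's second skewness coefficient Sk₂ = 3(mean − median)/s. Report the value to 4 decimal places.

Sk₂ = 3(153.28 − 152.2) / 3.27 = 3 × 1.0800 / 3.27
    = 3.2400 / 3.27 ≈ 0.9908

0.9908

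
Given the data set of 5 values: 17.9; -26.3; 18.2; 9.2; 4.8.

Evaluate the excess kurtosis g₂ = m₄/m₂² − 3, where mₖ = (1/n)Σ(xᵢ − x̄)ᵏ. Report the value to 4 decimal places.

-0.2241

x̄ = 4.7600
Σ(xᵢ − x̄)² = 1337.7320 ⇒ m₂ = 267.54640
Σ(xᵢ − x̄)⁴ = 993520.0853 ⇒ m₄ = 198704.01707
m₂² = 71581.07615
g₂ = m₄/m₂² − 3 = 2.77593 − 3 ≈ -0.2241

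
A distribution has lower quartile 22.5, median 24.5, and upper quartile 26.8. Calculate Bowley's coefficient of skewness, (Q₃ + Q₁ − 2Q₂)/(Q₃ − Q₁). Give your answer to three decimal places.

numerator: Q₃ + Q₁ − 2Q₂ = 26.8 + 22.5 − 2×24.5 = 0.3000
denominator: Q₃ − Q₁ = 26.8 − 22.5 = 4.3000
Bowley skewness = 0.3000 / 4.3000 ≈ 0.070

0.070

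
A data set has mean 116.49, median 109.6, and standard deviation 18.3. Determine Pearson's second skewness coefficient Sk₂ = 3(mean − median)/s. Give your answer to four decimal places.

1.1295

Sk₂ = 3(116.49 − 109.6) / 18.3 = 3 × 6.8900 / 18.3
    = 20.6700 / 18.3 ≈ 1.1295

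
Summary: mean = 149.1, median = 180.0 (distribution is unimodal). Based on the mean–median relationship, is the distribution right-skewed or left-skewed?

left-skewed

mean − median = 149.1 − 180.0 = -30.9
mean < median ⇒ the longer tail is on the left ⇒ left-skewed (negatively skewed).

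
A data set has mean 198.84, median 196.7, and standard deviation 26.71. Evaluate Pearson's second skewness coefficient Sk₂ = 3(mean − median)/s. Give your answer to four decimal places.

Sk₂ = 3(198.84 − 196.7) / 26.71 = 3 × 2.1400 / 26.71
    = 6.4200 / 26.71 ≈ 0.2404

0.2404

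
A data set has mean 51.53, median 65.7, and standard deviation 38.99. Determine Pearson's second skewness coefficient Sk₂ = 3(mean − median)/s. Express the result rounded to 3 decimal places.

Sk₂ = 3(51.53 − 65.7) / 38.99 = 3 × -14.1700 / 38.99
    = -42.5100 / 38.99 ≈ -1.090

-1.090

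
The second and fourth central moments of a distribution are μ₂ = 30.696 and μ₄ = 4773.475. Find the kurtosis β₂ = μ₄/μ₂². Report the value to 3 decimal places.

μ₂² = 30.696² = 942.24442
μ₄/μ₂² = 4773.475 / 942.24442 = 5.06607
β₂ ≈ 5.066

5.066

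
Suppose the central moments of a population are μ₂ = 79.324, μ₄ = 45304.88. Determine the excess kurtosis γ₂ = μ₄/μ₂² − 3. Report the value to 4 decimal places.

μ₂² = 79.324² = 6292.29698
μ₄/μ₂² = 45304.88 / 6292.29698 = 7.20005
γ₂ = 7.20005 − 3 ≈ 4.2001

4.2001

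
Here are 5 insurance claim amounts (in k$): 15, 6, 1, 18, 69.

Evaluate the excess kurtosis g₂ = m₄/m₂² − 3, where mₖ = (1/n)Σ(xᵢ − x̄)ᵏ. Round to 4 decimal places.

-0.0455

x̄ = 21.8000
Σ(xᵢ − x̄)² = 2970.8000 ⇒ m₂ = 594.16000
Σ(xᵢ − x̄)⁴ = 5215115.2160 ⇒ m₄ = 1043023.04320
m₂² = 353026.10560
g₂ = m₄/m₂² − 3 = 2.95452 − 3 ≈ -0.0455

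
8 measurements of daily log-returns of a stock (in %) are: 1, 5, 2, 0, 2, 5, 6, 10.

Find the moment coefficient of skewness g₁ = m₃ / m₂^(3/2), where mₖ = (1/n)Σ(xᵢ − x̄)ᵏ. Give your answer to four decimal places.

x̄ = (1 + 5 + 2 + 0 + 2 + 5 + 6 + 10) / 8 = 3.8750
deviations (xᵢ − x̄): -2.8750, 1.1250, -1.8750, -3.8750, -1.8750, 1.1250, 2.1250, 6.1250
Σ(xᵢ − x̄)² = 74.8750 ⇒ m₂ = 74.8750/8 = 9.35938
Σ(xᵢ − x̄)³ = 147.0938 ⇒ m₃ = 147.0938/8 = 18.38672
m₂^(3/2) = 9.35938^(1.5) = 28.63323
g₁ = m₃ / m₂^(3/2) = 18.38672 / 28.63323 ≈ 0.6421

0.6421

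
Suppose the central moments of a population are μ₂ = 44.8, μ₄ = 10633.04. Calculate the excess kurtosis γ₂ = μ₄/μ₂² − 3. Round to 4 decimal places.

2.2979

μ₂² = 44.8² = 2007.04000
μ₄/μ₂² = 10633.04 / 2007.04000 = 5.29787
γ₂ = 5.29787 − 3 ≈ 2.2979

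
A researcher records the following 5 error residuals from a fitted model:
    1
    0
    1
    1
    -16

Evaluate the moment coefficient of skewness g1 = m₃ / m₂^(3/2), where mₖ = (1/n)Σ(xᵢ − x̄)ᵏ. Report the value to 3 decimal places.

x̄ = (1 + 0 + 1 + 1 - 16) / 5 = -2.6000
deviations (xᵢ − x̄): 3.6000, 2.6000, 3.6000, 3.6000, -13.4000
Σ(xᵢ − x̄)² = 225.2000 ⇒ m₂ = 225.2000/5 = 45.04000
Σ(xᵢ − x̄)³ = -2248.5600 ⇒ m₃ = -2248.5600/5 = -449.71200
m₂^(3/2) = 45.04000^(1.5) = 302.27176
g1 = m₃ / m₂^(3/2) = -449.71200 / 302.27176 ≈ -1.488

-1.488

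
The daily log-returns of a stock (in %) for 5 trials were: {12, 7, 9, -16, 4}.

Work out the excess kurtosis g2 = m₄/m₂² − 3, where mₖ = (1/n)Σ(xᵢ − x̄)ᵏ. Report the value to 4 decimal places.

-0.0748

x̄ = 3.2000
Σ(xᵢ − x̄)² = 494.8000 ⇒ m₂ = 98.96000
Σ(xᵢ − x̄)⁴ = 143232.9760 ⇒ m₄ = 28646.59520
m₂² = 9793.08160
g2 = m₄/m₂² − 3 = 2.92519 − 3 ≈ -0.0748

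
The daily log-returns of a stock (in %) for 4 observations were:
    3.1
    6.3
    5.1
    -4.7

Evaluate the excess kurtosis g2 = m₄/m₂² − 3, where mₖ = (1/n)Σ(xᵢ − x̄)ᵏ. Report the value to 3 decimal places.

x̄ = 2.4500
Σ(xᵢ − x̄)² = 73.3900 ⇒ m₂ = 18.34750
Σ(xᵢ − x̄)⁴ = 2882.7105 ⇒ m₄ = 720.67763
m₂² = 336.63076
g2 = m₄/m₂² − 3 = 2.14085 − 3 ≈ -0.859

-0.859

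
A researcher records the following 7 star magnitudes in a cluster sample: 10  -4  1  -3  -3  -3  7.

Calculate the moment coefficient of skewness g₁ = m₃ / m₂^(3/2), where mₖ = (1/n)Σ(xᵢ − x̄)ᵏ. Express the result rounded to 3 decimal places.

0.802

x̄ = (10 - 4 + 1 - 3 - 3 - 3 + 7) / 7 = 0.7143
deviations (xᵢ − x̄): 9.2857, -4.7143, 0.2857, -3.7143, -3.7143, -3.7143, 6.2857
Σ(xᵢ − x̄)² = 189.4286 ⇒ m₂ = 189.4286/7 = 27.06122
Σ(xᵢ − x̄)³ = 790.5306 ⇒ m₃ = 790.5306/7 = 112.93294
m₂^(3/2) = 27.06122^(1.5) = 140.77358
g₁ = m₃ / m₂^(3/2) = 112.93294 / 140.77358 ≈ 0.802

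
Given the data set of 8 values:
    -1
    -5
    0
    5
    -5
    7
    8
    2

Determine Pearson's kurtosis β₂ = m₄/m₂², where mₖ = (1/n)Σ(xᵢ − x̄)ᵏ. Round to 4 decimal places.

x̄ = 1.3750
Σ(xᵢ − x̄)² = 177.8750 ⇒ m₂ = 22.23438
Σ(xᵢ − x̄)⁴ = 6439.0566 ⇒ m₄ = 804.88208
m₂² = 494.36743
β₂ = m₄/m₂² = 804.88208 / 494.36743 ≈ 1.6281

1.6281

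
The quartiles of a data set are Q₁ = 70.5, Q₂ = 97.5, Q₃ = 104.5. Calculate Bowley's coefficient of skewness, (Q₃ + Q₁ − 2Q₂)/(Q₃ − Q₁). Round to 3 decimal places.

-0.588

numerator: Q₃ + Q₁ − 2Q₂ = 104.5 + 70.5 − 2×97.5 = -20.0000
denominator: Q₃ − Q₁ = 104.5 − 70.5 = 34.0000
Bowley skewness = -20.0000 / 34.0000 ≈ -0.588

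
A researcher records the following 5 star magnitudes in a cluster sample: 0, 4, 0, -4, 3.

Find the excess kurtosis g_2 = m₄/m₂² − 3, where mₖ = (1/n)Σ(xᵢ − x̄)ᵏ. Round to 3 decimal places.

-0.999

x̄ = 0.6000
Σ(xᵢ − x̄)² = 39.2000 ⇒ m₂ = 7.84000
Σ(xᵢ − x̄)⁴ = 614.8160 ⇒ m₄ = 122.96320
m₂² = 61.46560
g_2 = m₄/m₂² − 3 = 2.00052 − 3 ≈ -0.999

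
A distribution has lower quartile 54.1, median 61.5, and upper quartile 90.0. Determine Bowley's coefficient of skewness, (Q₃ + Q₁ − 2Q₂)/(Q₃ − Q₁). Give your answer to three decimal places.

numerator: Q₃ + Q₁ − 2Q₂ = 90.0 + 54.1 − 2×61.5 = 21.1000
denominator: Q₃ − Q₁ = 90.0 − 54.1 = 35.9000
Bowley skewness = 21.1000 / 35.9000 ≈ 0.588

0.588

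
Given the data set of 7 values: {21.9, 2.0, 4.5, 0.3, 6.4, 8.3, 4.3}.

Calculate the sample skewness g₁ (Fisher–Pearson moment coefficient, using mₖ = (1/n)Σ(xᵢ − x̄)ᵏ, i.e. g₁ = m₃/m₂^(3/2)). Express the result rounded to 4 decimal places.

x̄ = (21.9 + 2.0 + 4.5 + 0.3 + 6.4 + 8.3 + 4.3) / 7 = 6.8143
deviations (xᵢ − x̄): 15.0857, -4.8143, -2.3143, -6.5143, -0.4143, 1.4857, -2.5143
Σ(xᵢ − x̄)² = 307.2486 ⇒ m₂ = 307.2486/7 = 43.89265
Σ(xᵢ − x̄)³ = 3020.0852 ⇒ m₃ = 3020.0852/7 = 431.44074
m₂^(3/2) = 43.89265^(1.5) = 290.79554
g₁ = m₃ / m₂^(3/2) = 431.44074 / 290.79554 ≈ 1.4837

1.4837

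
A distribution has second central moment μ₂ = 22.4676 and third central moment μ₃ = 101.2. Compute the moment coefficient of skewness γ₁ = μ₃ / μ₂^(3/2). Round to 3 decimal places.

0.950

σ = √μ₂ = √22.4676 = 4.74000
σ³ = μ₂^(3/2) = 106.49642
γ₁ = μ₃/σ³ = 101.2 / 106.49642 ≈ 0.950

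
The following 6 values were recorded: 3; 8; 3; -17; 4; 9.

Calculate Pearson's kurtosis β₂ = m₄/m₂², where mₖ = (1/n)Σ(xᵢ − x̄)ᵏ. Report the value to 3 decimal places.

3.710

x̄ = 1.6667
Σ(xᵢ − x̄)² = 451.3333 ⇒ m₂ = 75.22222
Σ(xᵢ − x̄)⁴ = 125950.4444 ⇒ m₄ = 20991.74074
m₂² = 5658.38272
β₂ = m₄/m₂² = 20991.74074 / 5658.38272 ≈ 3.710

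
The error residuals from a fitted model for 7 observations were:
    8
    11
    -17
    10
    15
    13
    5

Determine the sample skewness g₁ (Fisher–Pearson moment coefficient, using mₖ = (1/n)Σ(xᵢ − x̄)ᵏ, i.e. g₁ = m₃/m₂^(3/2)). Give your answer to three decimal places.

-1.673

x̄ = (8 + 11 - 17 + 10 + 15 + 13 + 5) / 7 = 6.4286
deviations (xᵢ − x̄): 1.5714, 4.5714, -23.4286, 3.5714, 8.5714, 6.5714, -1.4286
Σ(xᵢ − x̄)² = 703.7143 ⇒ m₂ = 703.7143/7 = 100.53061
Σ(xᵢ − x̄)³ = -11804.3265 ⇒ m₃ = -11804.3265/7 = -1686.33236
m₂^(3/2) = 100.53061^(1.5) = 1007.96973
g₁ = m₃ / m₂^(3/2) = -1686.33236 / 1007.96973 ≈ -1.673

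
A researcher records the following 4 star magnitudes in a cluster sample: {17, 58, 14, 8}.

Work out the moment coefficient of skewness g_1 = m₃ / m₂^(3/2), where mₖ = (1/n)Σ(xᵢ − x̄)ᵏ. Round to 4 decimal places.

1.0605

x̄ = (17 + 58 + 14 + 8) / 4 = 24.2500
deviations (xᵢ − x̄): -7.2500, 33.7500, -10.2500, -16.2500
Σ(xᵢ − x̄)² = 1560.7500 ⇒ m₂ = 1560.7500/4 = 390.18750
Σ(xᵢ − x̄)³ = 32694.3750 ⇒ m₃ = 32694.3750/4 = 8173.59375
m₂^(3/2) = 390.18750^(1.5) = 7707.43780
g_1 = m₃ / m₂^(3/2) = 8173.59375 / 7707.43780 ≈ 1.0605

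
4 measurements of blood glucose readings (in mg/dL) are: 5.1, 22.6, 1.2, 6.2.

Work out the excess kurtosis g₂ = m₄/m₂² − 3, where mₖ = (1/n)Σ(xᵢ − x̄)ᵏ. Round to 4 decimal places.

x̄ = 8.7750
Σ(xᵢ − x̄)² = 268.6475 ⇒ m₂ = 67.16188
Σ(xᵢ − x̄)⁴ = 40049.8190 ⇒ m₄ = 10012.45476
m₂² = 4510.71745
g₂ = m₄/m₂² − 3 = 2.21970 − 3 ≈ -0.7803

-0.7803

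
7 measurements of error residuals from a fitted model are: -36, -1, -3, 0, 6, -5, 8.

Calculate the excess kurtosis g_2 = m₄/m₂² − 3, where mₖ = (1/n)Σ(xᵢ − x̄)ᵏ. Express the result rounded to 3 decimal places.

x̄ = -4.4286
Σ(xᵢ − x̄)² = 1293.7143 ⇒ m₂ = 184.81633
Σ(xᵢ − x̄)⁴ = 1029736.2915 ⇒ m₄ = 147105.18451
m₂² = 34157.07455
g_2 = m₄/m₂² − 3 = 4.30673 − 3 ≈ 1.307

1.307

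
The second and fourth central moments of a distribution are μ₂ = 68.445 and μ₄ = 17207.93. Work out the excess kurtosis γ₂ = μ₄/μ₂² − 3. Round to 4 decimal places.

0.6732

μ₂² = 68.445² = 4684.71802
μ₄/μ₂² = 17207.93 / 4684.71802 = 3.67321
γ₂ = 3.67321 − 3 ≈ 0.6732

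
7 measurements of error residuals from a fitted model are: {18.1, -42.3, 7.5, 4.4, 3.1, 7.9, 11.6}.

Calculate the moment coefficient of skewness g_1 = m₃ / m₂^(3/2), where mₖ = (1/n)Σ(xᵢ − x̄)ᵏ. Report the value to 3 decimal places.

x̄ = (18.1 - 42.3 + 7.5 + 4.4 + 3.1 + 7.9 + 11.6) / 7 = 1.4714
deviations (xᵢ − x̄): 16.6286, -43.7714, 6.0286, 2.9286, 1.6286, 6.4286, 10.1286
Σ(xᵢ − x̄)² = 2383.9343 ⇒ m₂ = 2383.9343/7 = 340.56204
Σ(xᵢ − x̄)³ = -77712.1086 ⇒ m₃ = -77712.1086/7 = -11101.72980
m₂^(3/2) = 340.56204^(1.5) = 6284.84193
g_1 = m₃ / m₂^(3/2) = -11101.72980 / 6284.84193 ≈ -1.766

-1.766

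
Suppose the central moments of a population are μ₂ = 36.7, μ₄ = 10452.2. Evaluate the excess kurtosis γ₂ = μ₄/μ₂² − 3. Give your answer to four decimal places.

μ₂² = 36.7² = 1346.89000
μ₄/μ₂² = 10452.2 / 1346.89000 = 7.76025
γ₂ = 7.76025 − 3 ≈ 4.7602

4.7602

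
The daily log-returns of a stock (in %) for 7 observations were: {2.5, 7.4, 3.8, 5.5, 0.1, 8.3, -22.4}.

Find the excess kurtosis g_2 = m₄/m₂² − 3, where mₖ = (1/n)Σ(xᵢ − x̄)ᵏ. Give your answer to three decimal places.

1.530

x̄ = 0.7429
Σ(xᵢ − x̄)² = 672.4971 ⇒ m₂ = 96.07102
Σ(xᵢ − x̄)⁴ = 292693.4488 ⇒ m₄ = 41813.34982
m₂² = 9229.64096
g_2 = m₄/m₂² − 3 = 4.53033 − 3 ≈ 1.530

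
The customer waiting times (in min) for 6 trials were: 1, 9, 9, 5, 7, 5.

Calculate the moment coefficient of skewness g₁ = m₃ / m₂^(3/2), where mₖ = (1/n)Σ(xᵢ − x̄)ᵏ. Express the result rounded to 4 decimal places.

-0.5653

x̄ = (1 + 9 + 9 + 5 + 7 + 5) / 6 = 6.0000
deviations (xᵢ − x̄): -5.0000, 3.0000, 3.0000, -1.0000, 1.0000, -1.0000
Σ(xᵢ − x̄)² = 46.0000 ⇒ m₂ = 46.0000/6 = 7.66667
Σ(xᵢ − x̄)³ = -72.0000 ⇒ m₃ = -72.0000/6 = -12.00000
m₂^(3/2) = 7.66667^(1.5) = 21.22804
g₁ = m₃ / m₂^(3/2) = -12.00000 / 21.22804 ≈ -0.5653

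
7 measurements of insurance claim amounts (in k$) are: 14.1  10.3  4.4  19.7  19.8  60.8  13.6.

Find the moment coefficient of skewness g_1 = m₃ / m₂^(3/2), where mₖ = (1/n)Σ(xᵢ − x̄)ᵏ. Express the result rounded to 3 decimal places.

1.687

x̄ = (14.1 + 10.3 + 4.4 + 19.7 + 19.8 + 60.8 + 13.6) / 7 = 20.3857
deviations (xᵢ − x̄): -6.2857, -10.0857, -15.9857, -0.6857, -0.5857, 40.4143, -6.7857
Σ(xᵢ − x̄)² = 2076.9486 ⇒ m₂ = 2076.9486/7 = 296.70694
Σ(xᵢ − x̄)³ = 60336.9371 ⇒ m₃ = 60336.9371/7 = 8619.56244
m₂^(3/2) = 296.70694^(1.5) = 5110.83140
g_1 = m₃ / m₂^(3/2) = 8619.56244 / 5110.83140 ≈ 1.687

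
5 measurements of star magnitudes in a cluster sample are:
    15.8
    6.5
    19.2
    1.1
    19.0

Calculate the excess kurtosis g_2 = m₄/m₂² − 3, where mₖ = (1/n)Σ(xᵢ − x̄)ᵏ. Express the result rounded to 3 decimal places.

x̄ = 12.3200
Σ(xᵢ − x̄)² = 263.8280 ⇒ m₂ = 52.76560
Σ(xᵢ − x̄)⁴ = 21373.5945 ⇒ m₄ = 4274.71891
m₂² = 2784.20854
g_2 = m₄/m₂² − 3 = 1.53534 − 3 ≈ -1.465

-1.465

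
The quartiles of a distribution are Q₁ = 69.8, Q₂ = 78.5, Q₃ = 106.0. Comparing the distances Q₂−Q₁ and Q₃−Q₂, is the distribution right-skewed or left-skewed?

right-skewed

Q₂ − Q₁ = 8.7;  Q₃ − Q₂ = 27.5
Q₃ − Q₂ > Q₂ − Q₁ ⇒ the upper half is more spread out ⇒ right-skewed.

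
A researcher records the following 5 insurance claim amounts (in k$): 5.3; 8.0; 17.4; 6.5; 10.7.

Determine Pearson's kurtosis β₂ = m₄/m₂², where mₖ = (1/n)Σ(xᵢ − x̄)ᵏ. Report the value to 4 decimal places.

x̄ = 9.5800
Σ(xᵢ − x̄)² = 92.7080 ⇒ m₂ = 18.54160
Σ(xᵢ − x̄)⁴ = 4172.9771 ⇒ m₄ = 834.59542
m₂² = 343.79093
β₂ = m₄/m₂² = 834.59542 / 343.79093 ≈ 2.4276

2.4276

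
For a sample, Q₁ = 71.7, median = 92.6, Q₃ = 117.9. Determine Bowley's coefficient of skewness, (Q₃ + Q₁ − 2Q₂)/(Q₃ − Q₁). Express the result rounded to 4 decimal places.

numerator: Q₃ + Q₁ − 2Q₂ = 117.9 + 71.7 − 2×92.6 = 4.4000
denominator: Q₃ − Q₁ = 117.9 − 71.7 = 46.2000
Bowley skewness = 4.4000 / 46.2000 ≈ 0.0952

0.0952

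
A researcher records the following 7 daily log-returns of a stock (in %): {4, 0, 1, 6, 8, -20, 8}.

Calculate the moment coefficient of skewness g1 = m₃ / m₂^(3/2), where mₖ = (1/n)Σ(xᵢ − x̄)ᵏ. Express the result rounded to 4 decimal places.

x̄ = (4 + 0 + 1 + 6 + 8 - 20 + 8) / 7 = 1.0000
deviations (xᵢ − x̄): 3.0000, -1.0000, 0.0000, 5.0000, 7.0000, -21.0000, 7.0000
Σ(xᵢ − x̄)² = 574.0000 ⇒ m₂ = 574.0000/7 = 82.00000
Σ(xᵢ − x̄)³ = -8424.0000 ⇒ m₃ = -8424.0000/7 = -1203.42857
m₂^(3/2) = 82.00000^(1.5) = 742.54158
g1 = m₃ / m₂^(3/2) = -1203.42857 / 742.54158 ≈ -1.6207

-1.6207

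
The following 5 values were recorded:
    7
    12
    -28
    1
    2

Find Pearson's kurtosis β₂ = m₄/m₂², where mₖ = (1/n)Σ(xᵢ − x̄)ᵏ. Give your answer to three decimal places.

x̄ = -1.2000
Σ(xᵢ − x̄)² = 974.8000 ⇒ m₂ = 194.96000
Σ(xᵢ − x̄)⁴ = 550877.7760 ⇒ m₄ = 110175.55520
m₂² = 38009.40160
β₂ = m₄/m₂² = 110175.55520 / 38009.40160 ≈ 2.899

2.899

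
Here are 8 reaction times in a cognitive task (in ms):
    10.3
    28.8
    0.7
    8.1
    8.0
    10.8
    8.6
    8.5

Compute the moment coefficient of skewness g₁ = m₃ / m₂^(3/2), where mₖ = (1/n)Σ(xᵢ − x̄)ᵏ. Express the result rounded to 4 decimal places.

x̄ = (10.3 + 28.8 + 0.7 + 8.1 + 8.0 + 10.8 + 8.6 + 8.5) / 8 = 10.4750
deviations (xᵢ − x̄): -0.1750, 18.3250, -9.7750, -2.3750, -2.4750, 0.3250, -1.8750, -1.9750
Σ(xᵢ − x̄)² = 450.6750 ⇒ m₂ = 450.6750/8 = 56.33438
Σ(xᵢ − x̄)³ = 5176.8068 ⇒ m₃ = 5176.8068/8 = 647.10084
m₂^(3/2) = 56.33438^(1.5) = 422.82457
g₁ = m₃ / m₂^(3/2) = 647.10084 / 422.82457 ≈ 1.5304

1.5304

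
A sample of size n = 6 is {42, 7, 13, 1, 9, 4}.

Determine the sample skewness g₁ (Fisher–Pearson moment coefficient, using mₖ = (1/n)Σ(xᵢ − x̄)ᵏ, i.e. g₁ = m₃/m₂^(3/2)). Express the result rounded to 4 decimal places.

x̄ = (42 + 7 + 13 + 1 + 9 + 4) / 6 = 12.6667
deviations (xᵢ − x̄): 29.3333, -5.6667, 0.3333, -11.6667, -3.6667, -8.6667
Σ(xᵢ − x̄)² = 1117.3333 ⇒ m₂ = 1117.3333/6 = 186.22222
Σ(xᵢ − x̄)³ = 22769.5556 ⇒ m₃ = 22769.5556/6 = 3794.92593
m₂^(3/2) = 186.22222^(1.5) = 2541.24921
g₁ = m₃ / m₂^(3/2) = 3794.92593 / 2541.24921 ≈ 1.4933

1.4933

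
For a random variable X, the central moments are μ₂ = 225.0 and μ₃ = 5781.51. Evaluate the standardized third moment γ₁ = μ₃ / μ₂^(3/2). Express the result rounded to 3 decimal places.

1.713

σ = √μ₂ = √225.0 = 15.00000
σ³ = μ₂^(3/2) = 3375.00000
γ₁ = μ₃/σ³ = 5781.51 / 3375.00000 ≈ 1.713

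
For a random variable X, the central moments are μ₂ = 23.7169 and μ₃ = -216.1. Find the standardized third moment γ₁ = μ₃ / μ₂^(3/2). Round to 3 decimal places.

-1.871

σ = √μ₂ = √23.7169 = 4.87000
σ³ = μ₂^(3/2) = 115.50130
γ₁ = μ₃/σ³ = -216.1 / 115.50130 ≈ -1.871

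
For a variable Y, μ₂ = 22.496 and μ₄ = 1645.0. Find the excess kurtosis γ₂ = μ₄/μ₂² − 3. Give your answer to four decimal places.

0.2505

μ₂² = 22.496² = 506.07002
μ₄/μ₂² = 1645.0 / 506.07002 = 3.25054
γ₂ = 3.25054 − 3 ≈ 0.2505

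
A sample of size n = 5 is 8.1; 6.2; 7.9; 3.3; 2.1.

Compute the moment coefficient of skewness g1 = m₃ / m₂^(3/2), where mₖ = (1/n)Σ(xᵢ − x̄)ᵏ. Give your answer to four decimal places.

-0.2801

x̄ = (8.1 + 6.2 + 7.9 + 3.3 + 2.1) / 5 = 5.5200
deviations (xᵢ − x̄): 2.5800, 0.6800, 2.3800, -2.2200, -3.4200
Σ(xᵢ − x̄)² = 29.4080 ⇒ m₂ = 29.4080/5 = 5.88160
Σ(xᵢ − x̄)³ = -19.9735 ⇒ m₃ = -19.9735/5 = -3.99470
m₂^(3/2) = 5.88160^(1.5) = 14.26406
g1 = m₃ / m₂^(3/2) = -3.99470 / 14.26406 ≈ -0.2801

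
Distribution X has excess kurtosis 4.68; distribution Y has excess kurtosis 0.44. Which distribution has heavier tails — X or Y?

X

Higher excess kurtosis ⇒ heavier tails relative to the normal distribution.
4.68 vs 0.44: the larger is 4.68, so X has heavier tails.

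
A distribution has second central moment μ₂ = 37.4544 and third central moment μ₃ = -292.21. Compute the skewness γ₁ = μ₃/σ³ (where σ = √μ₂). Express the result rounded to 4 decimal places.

-1.2748

σ = √μ₂ = √37.4544 = 6.12000
σ³ = μ₂^(3/2) = 229.22093
γ₁ = μ₃/σ³ = -292.21 / 229.22093 ≈ -1.2748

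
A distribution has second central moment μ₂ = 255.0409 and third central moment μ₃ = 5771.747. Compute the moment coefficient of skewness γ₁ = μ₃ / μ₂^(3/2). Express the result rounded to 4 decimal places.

σ = √μ₂ = √255.0409 = 15.97000
σ³ = μ₂^(3/2) = 4073.00317
γ₁ = μ₃/σ³ = 5771.747 / 4073.00317 ≈ 1.4171

1.4171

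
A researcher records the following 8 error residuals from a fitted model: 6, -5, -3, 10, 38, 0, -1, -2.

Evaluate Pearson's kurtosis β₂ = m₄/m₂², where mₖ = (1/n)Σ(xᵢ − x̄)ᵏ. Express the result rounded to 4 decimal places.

4.7984

x̄ = 5.3750
Σ(xᵢ − x̄)² = 1387.8750 ⇒ m₂ = 173.48438
Σ(xᵢ − x̄)⁴ = 1155335.9941 ⇒ m₄ = 144416.99927
m₂² = 30096.82837
β₂ = m₄/m₂² = 144416.99927 / 30096.82837 ≈ 4.7984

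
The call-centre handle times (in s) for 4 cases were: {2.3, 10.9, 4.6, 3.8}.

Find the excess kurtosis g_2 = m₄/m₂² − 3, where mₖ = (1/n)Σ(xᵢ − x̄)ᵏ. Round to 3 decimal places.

x̄ = 5.4000
Σ(xᵢ − x̄)² = 43.0600 ⇒ m₂ = 10.76500
Σ(xᵢ − x̄)⁴ = 1014.3778 ⇒ m₄ = 253.59445
m₂² = 115.88523
g_2 = m₄/m₂² − 3 = 2.18832 − 3 ≈ -0.812

-0.812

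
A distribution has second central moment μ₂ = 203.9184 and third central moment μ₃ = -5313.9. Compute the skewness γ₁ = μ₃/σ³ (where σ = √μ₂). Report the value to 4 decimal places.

-1.8249

σ = √μ₂ = √203.9184 = 14.28000
σ³ = μ₂^(3/2) = 2911.95475
γ₁ = μ₃/σ³ = -5313.9 / 2911.95475 ≈ -1.8249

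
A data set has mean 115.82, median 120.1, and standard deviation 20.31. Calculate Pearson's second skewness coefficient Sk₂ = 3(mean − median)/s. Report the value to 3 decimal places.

-0.632

Sk₂ = 3(115.82 − 120.1) / 20.31 = 3 × -4.2800 / 20.31
    = -12.8400 / 20.31 ≈ -0.632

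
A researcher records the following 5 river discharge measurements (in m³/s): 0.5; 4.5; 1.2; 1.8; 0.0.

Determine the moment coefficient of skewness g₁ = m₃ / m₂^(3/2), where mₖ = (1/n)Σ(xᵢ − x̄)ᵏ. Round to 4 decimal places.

x̄ = (0.5 + 4.5 + 1.2 + 1.8 + 0.0) / 5 = 1.6000
deviations (xᵢ − x̄): -1.1000, 2.9000, -0.4000, 0.2000, -1.6000
Σ(xᵢ − x̄)² = 12.3800 ⇒ m₂ = 12.3800/5 = 2.47600
Σ(xᵢ − x̄)³ = 18.9060 ⇒ m₃ = 18.9060/5 = 3.78120
m₂^(3/2) = 2.47600^(1.5) = 3.89606
g₁ = m₃ / m₂^(3/2) = 3.78120 / 3.89606 ≈ 0.9705

0.9705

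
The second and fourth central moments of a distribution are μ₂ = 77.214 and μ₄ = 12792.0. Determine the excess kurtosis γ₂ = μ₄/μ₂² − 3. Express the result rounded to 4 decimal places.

-0.8544

μ₂² = 77.214² = 5962.00180
μ₄/μ₂² = 12792.0 / 5962.00180 = 2.14559
γ₂ = 2.14559 − 3 ≈ -0.8544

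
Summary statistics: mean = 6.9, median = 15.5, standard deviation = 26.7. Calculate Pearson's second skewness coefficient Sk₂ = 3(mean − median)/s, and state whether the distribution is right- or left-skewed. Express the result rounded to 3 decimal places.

-0.966, left-skewed

Sk₂ = 3(6.9 − 15.5) / 26.7 = 3 × -8.6000 / 26.7
    = -25.8000 / 26.7 ≈ -0.966
Sk₂ < 0 ⇒ mean < median ⇒ left-skewed (negative skew).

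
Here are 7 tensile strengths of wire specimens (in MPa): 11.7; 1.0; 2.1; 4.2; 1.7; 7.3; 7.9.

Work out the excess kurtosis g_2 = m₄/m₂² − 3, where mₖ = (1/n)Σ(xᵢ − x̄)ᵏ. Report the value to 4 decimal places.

-1.0685

x̄ = 5.1286
Σ(xᵢ − x̄)² = 94.4143 ⇒ m₂ = 13.48776
Σ(xᵢ − x̄)⁴ = 2459.6483 ⇒ m₄ = 351.37832
m₂² = 181.91954
g_2 = m₄/m₂² − 3 = 1.93150 − 3 ≈ -1.0685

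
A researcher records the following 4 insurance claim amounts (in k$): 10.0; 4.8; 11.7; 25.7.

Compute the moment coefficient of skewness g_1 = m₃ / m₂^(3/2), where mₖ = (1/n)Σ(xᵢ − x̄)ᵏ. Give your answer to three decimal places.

x̄ = (10.0 + 4.8 + 11.7 + 25.7) / 4 = 13.0500
deviations (xᵢ − x̄): -3.0500, -8.2500, -1.3500, 12.6500
Σ(xᵢ − x̄)² = 239.2100 ⇒ m₂ = 239.2100/4 = 59.80250
Σ(xᵢ − x̄)³ = 1431.9360 ⇒ m₃ = 1431.9360/4 = 357.98400
m₂^(3/2) = 59.80250^(1.5) = 462.46515
g_1 = m₃ / m₂^(3/2) = 357.98400 / 462.46515 ≈ 0.774

0.774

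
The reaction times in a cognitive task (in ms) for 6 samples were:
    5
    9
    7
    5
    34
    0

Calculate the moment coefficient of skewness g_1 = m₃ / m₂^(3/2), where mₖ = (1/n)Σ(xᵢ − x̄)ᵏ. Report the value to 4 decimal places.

1.5391

x̄ = (5 + 9 + 7 + 5 + 34 + 0) / 6 = 10.0000
deviations (xᵢ − x̄): -5.0000, -1.0000, -3.0000, -5.0000, 24.0000, -10.0000
Σ(xᵢ − x̄)² = 736.0000 ⇒ m₂ = 736.0000/6 = 122.66667
Σ(xᵢ − x̄)³ = 12546.0000 ⇒ m₃ = 12546.0000/6 = 2091.00000
m₂^(3/2) = 122.66667^(1.5) = 1358.59448
g_1 = m₃ / m₂^(3/2) = 2091.00000 / 1358.59448 ≈ 1.5391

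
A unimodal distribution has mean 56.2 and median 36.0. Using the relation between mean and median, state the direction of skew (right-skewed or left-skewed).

mean − median = 56.2 − 36.0 = 20.2
mean > median ⇒ the longer tail is on the right ⇒ right-skewed (positively skewed).

right-skewed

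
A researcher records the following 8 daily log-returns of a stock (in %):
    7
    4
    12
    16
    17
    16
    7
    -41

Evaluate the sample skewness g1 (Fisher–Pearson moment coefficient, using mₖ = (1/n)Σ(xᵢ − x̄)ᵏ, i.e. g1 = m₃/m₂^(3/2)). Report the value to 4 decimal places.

-1.9805

x̄ = (7 + 4 + 12 + 16 + 17 + 16 + 7 - 41) / 8 = 4.7500
deviations (xᵢ − x̄): 2.2500, -0.7500, 7.2500, 11.2500, 12.2500, 11.2500, 2.2500, -45.7500
Σ(xᵢ − x̄)² = 2559.5000 ⇒ m₂ = 2559.5000/8 = 319.93750
Σ(xᵢ − x̄)³ = -90668.2500 ⇒ m₃ = -90668.2500/8 = -11333.53125
m₂^(3/2) = 319.93750^(1.5) = 5722.65705
g1 = m₃ / m₂^(3/2) = -11333.53125 / 5722.65705 ≈ -1.9805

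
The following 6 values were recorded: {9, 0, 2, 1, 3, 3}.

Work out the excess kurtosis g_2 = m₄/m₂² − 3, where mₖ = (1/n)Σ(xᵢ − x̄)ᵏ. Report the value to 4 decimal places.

x̄ = 3.0000
Σ(xᵢ − x̄)² = 50.0000 ⇒ m₂ = 8.33333
Σ(xᵢ − x̄)⁴ = 1394.0000 ⇒ m₄ = 232.33333
m₂² = 69.44444
g_2 = m₄/m₂² − 3 = 3.34560 − 3 ≈ 0.3456

0.3456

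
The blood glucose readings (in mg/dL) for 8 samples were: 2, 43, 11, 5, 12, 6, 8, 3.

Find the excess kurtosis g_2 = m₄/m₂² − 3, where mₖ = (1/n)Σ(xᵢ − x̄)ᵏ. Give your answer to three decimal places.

x̄ = 11.2500
Σ(xᵢ − x̄)² = 1239.5000 ⇒ m₂ = 154.93750
Σ(xᵢ − x̄)⁴ = 1030540.9063 ⇒ m₄ = 128817.61328
m₂² = 24005.62891
g_2 = m₄/m₂² − 3 = 5.36614 − 3 ≈ 2.366

2.366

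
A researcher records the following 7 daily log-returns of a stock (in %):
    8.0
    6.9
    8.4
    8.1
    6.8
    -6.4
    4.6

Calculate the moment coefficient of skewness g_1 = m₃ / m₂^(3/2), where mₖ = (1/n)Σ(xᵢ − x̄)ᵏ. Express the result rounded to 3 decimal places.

x̄ = (8.0 + 6.9 + 8.4 + 8.1 + 6.8 - 6.4 + 4.6) / 7 = 5.2000
deviations (xᵢ − x̄): 2.8000, 1.7000, 3.2000, 2.9000, 1.6000, -11.6000, -0.6000
Σ(xᵢ − x̄)² = 166.8600 ⇒ m₂ = 166.8600/7 = 23.83714
Σ(xᵢ − x̄)³ = -1472.9940 ⇒ m₃ = -1472.9940/7 = -210.42771
m₂^(3/2) = 23.83714^(1.5) = 116.38079
g_1 = m₃ / m₂^(3/2) = -210.42771 / 116.38079 ≈ -1.808

-1.808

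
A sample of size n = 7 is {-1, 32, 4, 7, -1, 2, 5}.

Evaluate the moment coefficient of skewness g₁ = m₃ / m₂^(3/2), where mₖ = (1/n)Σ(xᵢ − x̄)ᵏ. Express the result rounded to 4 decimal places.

1.7582

x̄ = (-1 + 32 + 4 + 7 - 1 + 2 + 5) / 7 = 6.8571
deviations (xᵢ − x̄): -7.8571, 25.1429, -2.8571, 0.1429, -7.8571, -4.8571, -1.8571
Σ(xᵢ − x̄)² = 790.8571 ⇒ m₂ = 790.8571/7 = 112.97959
Σ(xᵢ − x̄)³ = 14779.9592 ⇒ m₃ = 14779.9592/7 = 2111.42274
m₂^(3/2) = 112.97959^(1.5) = 1200.88108
g₁ = m₃ / m₂^(3/2) = 2111.42274 / 1200.88108 ≈ 1.7582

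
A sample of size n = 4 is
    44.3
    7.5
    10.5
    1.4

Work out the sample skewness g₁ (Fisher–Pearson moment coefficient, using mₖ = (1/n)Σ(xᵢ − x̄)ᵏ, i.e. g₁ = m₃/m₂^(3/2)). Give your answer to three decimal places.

1.020

x̄ = (44.3 + 7.5 + 10.5 + 1.4) / 4 = 15.9250
deviations (xᵢ − x̄): 28.3750, -8.4250, -5.4250, -14.5250
Σ(xᵢ − x̄)² = 1116.5275 ⇒ m₂ = 1116.5275/4 = 279.13187
Σ(xᵢ − x̄)³ = 19023.7714 ⇒ m₃ = 19023.7714/4 = 4755.94284
m₂^(3/2) = 279.13187^(1.5) = 4663.52328
g₁ = m₃ / m₂^(3/2) = 4755.94284 / 4663.52328 ≈ 1.020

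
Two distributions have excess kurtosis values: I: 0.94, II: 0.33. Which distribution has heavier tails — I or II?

Higher excess kurtosis ⇒ heavier tails relative to the normal distribution.
0.94 vs 0.33: the larger is 0.94, so I has heavier tails.

I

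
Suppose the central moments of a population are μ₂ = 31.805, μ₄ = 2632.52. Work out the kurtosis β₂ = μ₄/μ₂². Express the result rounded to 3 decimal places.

2.602

μ₂² = 31.805² = 1011.55803
μ₄/μ₂² = 2632.52 / 1011.55803 = 2.60244
β₂ ≈ 2.602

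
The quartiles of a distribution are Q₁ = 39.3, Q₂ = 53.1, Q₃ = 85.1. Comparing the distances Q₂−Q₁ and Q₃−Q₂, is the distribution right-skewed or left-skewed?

right-skewed

Q₂ − Q₁ = 13.8;  Q₃ − Q₂ = 32.0
Q₃ − Q₂ > Q₂ − Q₁ ⇒ the upper half is more spread out ⇒ right-skewed.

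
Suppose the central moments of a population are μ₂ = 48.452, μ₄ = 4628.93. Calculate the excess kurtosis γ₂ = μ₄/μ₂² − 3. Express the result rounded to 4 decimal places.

μ₂² = 48.452² = 2347.59630
μ₄/μ₂² = 4628.93 / 2347.59630 = 1.97177
γ₂ = 1.97177 − 3 ≈ -1.0282

-1.0282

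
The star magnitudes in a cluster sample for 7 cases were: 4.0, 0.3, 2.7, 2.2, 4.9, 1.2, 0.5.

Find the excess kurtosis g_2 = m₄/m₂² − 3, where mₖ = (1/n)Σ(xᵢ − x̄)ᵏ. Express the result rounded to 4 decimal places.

x̄ = 2.2571
Σ(xᵢ − x̄)² = 18.2571 ⇒ m₂ = 2.60816
Σ(xᵢ − x̄)⁴ = 83.5051 ⇒ m₄ = 11.92929
m₂² = 6.80252
g_2 = m₄/m₂² − 3 = 1.75366 − 3 ≈ -1.2463

-1.2463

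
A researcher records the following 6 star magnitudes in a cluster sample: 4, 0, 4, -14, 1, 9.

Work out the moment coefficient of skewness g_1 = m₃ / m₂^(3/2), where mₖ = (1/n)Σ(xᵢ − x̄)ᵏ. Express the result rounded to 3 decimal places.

-1.138

x̄ = (4 + 0 + 4 - 14 + 1 + 9) / 6 = 0.6667
deviations (xᵢ − x̄): 3.3333, -0.6667, 3.3333, -14.6667, 0.3333, 8.3333
Σ(xᵢ − x̄)² = 307.3333 ⇒ m₂ = 307.3333/6 = 51.22222
Σ(xᵢ − x̄)³ = -2502.4444 ⇒ m₃ = -2502.4444/6 = -417.07407
m₂^(3/2) = 51.22222^(1.5) = 366.59592
g_1 = m₃ / m₂^(3/2) = -417.07407 / 366.59592 ≈ -1.138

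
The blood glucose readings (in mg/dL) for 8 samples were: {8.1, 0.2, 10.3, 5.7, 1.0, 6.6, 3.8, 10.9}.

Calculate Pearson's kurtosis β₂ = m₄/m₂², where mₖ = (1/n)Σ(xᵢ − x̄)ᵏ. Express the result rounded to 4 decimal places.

x̄ = 5.8250
Σ(xᵢ − x̄)² = 110.5950 ⇒ m₂ = 13.82438
Σ(xᵢ − x̄)⁴ = 2651.4577 ⇒ m₄ = 331.43222
m₂² = 191.11334
β₂ = m₄/m₂² = 331.43222 / 191.11334 ≈ 1.7342

1.7342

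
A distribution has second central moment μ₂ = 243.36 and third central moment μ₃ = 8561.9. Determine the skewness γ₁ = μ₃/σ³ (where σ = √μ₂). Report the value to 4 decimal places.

σ = √μ₂ = √243.36 = 15.60000
σ³ = μ₂^(3/2) = 3796.41600
γ₁ = μ₃/σ³ = 8561.9 / 3796.41600 ≈ 2.2553

2.2553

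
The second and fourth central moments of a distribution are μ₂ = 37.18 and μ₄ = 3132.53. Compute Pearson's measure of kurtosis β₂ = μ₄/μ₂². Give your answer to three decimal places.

2.266

μ₂² = 37.18² = 1382.35240
μ₄/μ₂² = 3132.53 / 1382.35240 = 2.26609
β₂ ≈ 2.266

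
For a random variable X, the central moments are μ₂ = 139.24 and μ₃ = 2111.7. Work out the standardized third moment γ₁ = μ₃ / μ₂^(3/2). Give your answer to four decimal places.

1.2852

σ = √μ₂ = √139.24 = 11.80000
σ³ = μ₂^(3/2) = 1643.03200
γ₁ = μ₃/σ³ = 2111.7 / 1643.03200 ≈ 1.2852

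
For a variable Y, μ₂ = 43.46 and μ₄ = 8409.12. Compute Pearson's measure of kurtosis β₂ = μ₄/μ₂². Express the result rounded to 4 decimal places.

μ₂² = 43.46² = 1888.77160
μ₄/μ₂² = 8409.12 / 1888.77160 = 4.45216
β₂ ≈ 4.4522

4.4522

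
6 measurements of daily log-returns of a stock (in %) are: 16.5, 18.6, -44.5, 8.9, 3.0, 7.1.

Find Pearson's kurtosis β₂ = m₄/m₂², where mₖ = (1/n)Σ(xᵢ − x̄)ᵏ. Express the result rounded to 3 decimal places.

3.769

x̄ = 1.6000
Σ(xᵢ − x̄)² = 2721.7200 ⇒ m₂ = 453.62000
Σ(xᵢ − x̄)⁴ = 4653085.7124 ⇒ m₄ = 775514.28540
m₂² = 205771.10440
β₂ = m₄/m₂² = 775514.28540 / 205771.10440 ≈ 3.769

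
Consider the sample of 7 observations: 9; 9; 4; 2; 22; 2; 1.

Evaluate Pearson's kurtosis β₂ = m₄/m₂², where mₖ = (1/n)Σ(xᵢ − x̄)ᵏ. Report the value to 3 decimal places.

x̄ = 7.0000
Σ(xᵢ − x̄)² = 328.0000 ⇒ m₂ = 46.85714
Σ(xᵢ − x̄)⁴ = 53284.0000 ⇒ m₄ = 7612.00000
m₂² = 2195.59184
β₂ = m₄/m₂² = 7612.00000 / 2195.59184 ≈ 3.467

3.467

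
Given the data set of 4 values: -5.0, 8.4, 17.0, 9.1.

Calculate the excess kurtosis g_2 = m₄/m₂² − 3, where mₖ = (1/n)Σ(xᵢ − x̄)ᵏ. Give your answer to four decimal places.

-0.9460

x̄ = 7.3750
Σ(xᵢ − x̄)² = 249.8075 ⇒ m₂ = 62.45188
Σ(xᵢ − x̄)⁴ = 32044.2946 ⇒ m₄ = 8011.07365
m₂² = 3900.23669
g_2 = m₄/m₂² − 3 = 2.05400 − 3 ≈ -0.9460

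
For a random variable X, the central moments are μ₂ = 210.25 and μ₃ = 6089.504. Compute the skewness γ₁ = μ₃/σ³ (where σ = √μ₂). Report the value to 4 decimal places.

1.9975

σ = √μ₂ = √210.25 = 14.50000
σ³ = μ₂^(3/2) = 3048.62500
γ₁ = μ₃/σ³ = 6089.504 / 3048.62500 ≈ 1.9975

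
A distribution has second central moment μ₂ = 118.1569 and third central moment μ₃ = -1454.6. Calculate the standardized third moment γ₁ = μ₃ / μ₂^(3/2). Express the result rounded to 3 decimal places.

-1.133

σ = √μ₂ = √118.1569 = 10.87000
σ³ = μ₂^(3/2) = 1284.36550
γ₁ = μ₃/σ³ = -1454.6 / 1284.36550 ≈ -1.133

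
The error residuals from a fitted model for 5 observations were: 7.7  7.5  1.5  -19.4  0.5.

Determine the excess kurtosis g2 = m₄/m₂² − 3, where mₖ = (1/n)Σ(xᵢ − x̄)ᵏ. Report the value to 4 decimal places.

-0.1741

x̄ = -0.4400
Σ(xᵢ − x̄)² = 493.4320 ⇒ m₂ = 98.68640
Σ(xᵢ − x̄)⁴ = 137606.7963 ⇒ m₄ = 27521.35925
m₂² = 9739.00554
g2 = m₄/m₂² − 3 = 2.82589 − 3 ≈ -0.1741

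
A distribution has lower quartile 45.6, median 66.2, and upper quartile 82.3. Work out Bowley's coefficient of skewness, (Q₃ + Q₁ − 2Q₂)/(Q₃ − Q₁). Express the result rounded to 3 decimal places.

-0.123

numerator: Q₃ + Q₁ − 2Q₂ = 82.3 + 45.6 − 2×66.2 = -4.5000
denominator: Q₃ − Q₁ = 82.3 − 45.6 = 36.7000
Bowley skewness = -4.5000 / 36.7000 ≈ -0.123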